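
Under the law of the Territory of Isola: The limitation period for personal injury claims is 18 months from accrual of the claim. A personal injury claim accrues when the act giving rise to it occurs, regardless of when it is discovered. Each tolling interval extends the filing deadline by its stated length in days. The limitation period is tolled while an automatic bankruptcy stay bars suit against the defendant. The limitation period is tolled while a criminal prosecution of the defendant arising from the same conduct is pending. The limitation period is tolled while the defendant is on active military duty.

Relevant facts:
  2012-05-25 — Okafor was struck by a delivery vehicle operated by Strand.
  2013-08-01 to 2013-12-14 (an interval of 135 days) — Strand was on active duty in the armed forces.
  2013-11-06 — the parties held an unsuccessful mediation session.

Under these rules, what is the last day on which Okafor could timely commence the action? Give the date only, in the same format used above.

The claim accrued on 2012-05-25, when the wrongful act occurred.
The untolled deadline — 18 months after 2012-05-25 — is 2013-11-25.
The period was tolled for 135 days by the defendant's active military service (2013-08-01 to 2013-12-14), pushing the deadline to 2014-04-09.
Nothing else in the chronology tolls or restarts the period.

2014-04-09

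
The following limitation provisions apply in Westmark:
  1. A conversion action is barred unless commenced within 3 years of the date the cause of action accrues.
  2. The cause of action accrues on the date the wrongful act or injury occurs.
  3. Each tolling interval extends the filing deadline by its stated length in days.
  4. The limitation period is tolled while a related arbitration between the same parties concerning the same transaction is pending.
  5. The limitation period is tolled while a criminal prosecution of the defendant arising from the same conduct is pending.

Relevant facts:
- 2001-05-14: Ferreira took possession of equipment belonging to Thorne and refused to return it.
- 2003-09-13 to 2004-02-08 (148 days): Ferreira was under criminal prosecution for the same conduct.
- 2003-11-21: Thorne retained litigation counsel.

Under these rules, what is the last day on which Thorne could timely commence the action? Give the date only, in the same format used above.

2004-10-09

The cause of action accrued on 2001-05-14, the date of the act.
Adding the 3 years base period to 2001-05-14 gives a deadline of 2004-05-14, before any tolling.
Because the pending criminal prosecution ran from 2003-09-13 to 2004-02-08, the deadline is extended by 148 days to 2004-10-09.
Nothing else in the chronology tolls or restarts the period.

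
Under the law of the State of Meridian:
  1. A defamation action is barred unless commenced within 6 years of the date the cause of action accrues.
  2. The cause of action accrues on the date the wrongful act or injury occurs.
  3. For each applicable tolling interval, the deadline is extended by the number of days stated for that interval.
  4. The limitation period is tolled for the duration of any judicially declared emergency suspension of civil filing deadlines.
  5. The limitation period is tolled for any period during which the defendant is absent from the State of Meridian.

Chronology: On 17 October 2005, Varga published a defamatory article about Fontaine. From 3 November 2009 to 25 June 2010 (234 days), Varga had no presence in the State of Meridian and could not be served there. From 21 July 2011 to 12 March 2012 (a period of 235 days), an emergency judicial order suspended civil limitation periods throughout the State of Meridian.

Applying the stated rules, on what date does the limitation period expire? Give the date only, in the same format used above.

The limitation period began to run on 17 October 2005.
The untolled deadline — 6 years after 17 October 2005 — is 17 October 2011.
Because the defendant's absence from the jurisdiction ran from 3 November 2009 to 25 June 2010, the deadline is extended by 234 days to 7 June 2012.
Because the emergency suspension of filing deadlines ran from 21 July 2011 to 12 March 2012, the deadline is extended by 235 days to 28 January 2013.

28 January 2013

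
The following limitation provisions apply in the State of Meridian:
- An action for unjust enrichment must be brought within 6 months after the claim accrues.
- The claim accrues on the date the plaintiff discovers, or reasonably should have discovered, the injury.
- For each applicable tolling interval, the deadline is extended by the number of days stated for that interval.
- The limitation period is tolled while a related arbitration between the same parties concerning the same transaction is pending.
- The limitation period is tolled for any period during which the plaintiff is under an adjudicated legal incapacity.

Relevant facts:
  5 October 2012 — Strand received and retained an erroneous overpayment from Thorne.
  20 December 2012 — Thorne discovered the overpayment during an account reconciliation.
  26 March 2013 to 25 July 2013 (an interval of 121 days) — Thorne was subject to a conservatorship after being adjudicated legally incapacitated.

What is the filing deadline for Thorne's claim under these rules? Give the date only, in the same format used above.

19 October 2013

Accrual is tied to discovery, so the period began on 20 December 2012 rather than on 5 October 2012 when the act occurred.
Adding the 6 months base period to 20 December 2012 gives a deadline of 20 June 2013, before any tolling.
Because the plaintiff's legal incapacity ran from 26 March 2013 to 25 July 2013, the deadline is extended by 121 days to 19 October 2013.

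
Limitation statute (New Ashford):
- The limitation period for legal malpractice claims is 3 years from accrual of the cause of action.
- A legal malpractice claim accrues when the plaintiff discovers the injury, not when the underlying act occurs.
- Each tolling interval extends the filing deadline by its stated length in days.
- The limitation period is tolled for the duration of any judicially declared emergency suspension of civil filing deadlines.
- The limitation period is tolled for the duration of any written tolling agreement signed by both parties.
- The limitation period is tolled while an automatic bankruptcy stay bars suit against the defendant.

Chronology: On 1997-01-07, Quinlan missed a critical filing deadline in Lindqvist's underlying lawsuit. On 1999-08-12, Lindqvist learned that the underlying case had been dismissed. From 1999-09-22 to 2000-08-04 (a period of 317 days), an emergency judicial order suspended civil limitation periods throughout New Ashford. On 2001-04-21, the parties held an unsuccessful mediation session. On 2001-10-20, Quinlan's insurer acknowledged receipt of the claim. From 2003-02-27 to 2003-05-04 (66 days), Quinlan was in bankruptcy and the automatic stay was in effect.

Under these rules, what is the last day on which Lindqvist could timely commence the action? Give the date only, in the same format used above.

2003-08-30

Accrual is tied to discovery, so the period began on 1999-08-12 rather than on 1997-01-07 when the act occurred.
3 years from 1999-08-12 is 2002-08-12.
The period was tolled for 317 days by the emergency suspension of filing deadlines (1999-09-22 to 2000-08-04), pushing the deadline to 2003-06-25.
Because the automatic bankruptcy stay ran from 2003-02-27 to 2003-05-04, the deadline is extended by 66 days to 2003-08-30.
None of the other events listed affects the running of the period under the stated rules.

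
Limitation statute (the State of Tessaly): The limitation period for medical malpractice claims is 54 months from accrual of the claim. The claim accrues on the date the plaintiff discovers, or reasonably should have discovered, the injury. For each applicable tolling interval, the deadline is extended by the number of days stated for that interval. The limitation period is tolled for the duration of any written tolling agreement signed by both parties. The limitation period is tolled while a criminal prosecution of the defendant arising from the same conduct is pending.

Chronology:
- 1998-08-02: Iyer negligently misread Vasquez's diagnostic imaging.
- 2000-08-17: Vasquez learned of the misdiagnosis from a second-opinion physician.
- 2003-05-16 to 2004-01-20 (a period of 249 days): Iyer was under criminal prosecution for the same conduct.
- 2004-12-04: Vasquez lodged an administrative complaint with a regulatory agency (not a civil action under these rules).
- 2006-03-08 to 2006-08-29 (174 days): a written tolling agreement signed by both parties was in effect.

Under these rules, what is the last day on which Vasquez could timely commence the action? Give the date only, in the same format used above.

2005-10-24

Under the discovery rule, the claim accrued on 2000-08-17, when Vasquez discovered the injury — not on the 1998-08-02 date of the underlying act.
Adding the 54 months base period to 2000-08-17 gives a deadline of 2005-02-17, before any tolling.
The period was tolled for 249 days by the pending criminal prosecution (2003-05-16 to 2004-01-20), pushing the deadline to 2005-10-24.
The written tolling agreement starting 2006-03-08 came too late — the period had run on 2005-10-24 — and so does not extend the deadline.
Nothing else in the chronology tolls or restarts the period.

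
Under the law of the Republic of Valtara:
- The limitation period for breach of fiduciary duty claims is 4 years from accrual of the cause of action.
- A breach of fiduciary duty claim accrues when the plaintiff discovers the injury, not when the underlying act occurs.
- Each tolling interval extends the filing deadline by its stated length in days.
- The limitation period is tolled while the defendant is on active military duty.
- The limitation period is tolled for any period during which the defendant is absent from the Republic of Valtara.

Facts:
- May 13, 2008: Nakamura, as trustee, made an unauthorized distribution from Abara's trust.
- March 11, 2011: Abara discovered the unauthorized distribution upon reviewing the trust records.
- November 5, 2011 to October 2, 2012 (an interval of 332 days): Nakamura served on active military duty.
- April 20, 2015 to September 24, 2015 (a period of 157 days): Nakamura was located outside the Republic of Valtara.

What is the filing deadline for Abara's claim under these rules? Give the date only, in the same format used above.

The claim did not accrue until Abara discovered the injury on March 11, 2011; the May 13, 2008 act date does not start the clock under the stated rule.
Adding the 4 years base period to March 11, 2011 gives a deadline of March 11, 2015, before any tolling.
The period was tolled for 332 days by the defendant's active military service (November 5, 2011 to October 2, 2012), pushing the deadline to February 6, 2016.
The defendant's absence from the jurisdiction from April 20, 2015 to September 24, 2015 tolled the period for 157 days, extending the deadline to July 12, 2016.

July 12, 2016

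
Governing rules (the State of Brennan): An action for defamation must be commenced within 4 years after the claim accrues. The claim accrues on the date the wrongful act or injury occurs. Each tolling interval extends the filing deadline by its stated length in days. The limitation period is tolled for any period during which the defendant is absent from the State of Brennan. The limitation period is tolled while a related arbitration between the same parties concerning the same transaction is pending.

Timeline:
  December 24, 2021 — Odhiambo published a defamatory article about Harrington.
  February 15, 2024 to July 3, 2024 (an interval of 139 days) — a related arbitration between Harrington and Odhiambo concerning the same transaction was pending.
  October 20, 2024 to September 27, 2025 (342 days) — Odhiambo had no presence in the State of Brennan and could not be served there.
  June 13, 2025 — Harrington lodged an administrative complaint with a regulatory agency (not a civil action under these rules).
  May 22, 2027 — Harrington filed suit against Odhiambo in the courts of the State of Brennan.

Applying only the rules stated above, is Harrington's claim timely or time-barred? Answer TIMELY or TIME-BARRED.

The claim accrued on December 24, 2021, the date of the act.
4 years from December 24, 2021 is December 24, 2025.
The period was tolled for 139 days by the pending related arbitration (February 15, 2024 to July 3, 2024), pushing the deadline to May 12, 2026.
The period was tolled for 342 days by the defendant's absence from the jurisdiction (October 20, 2024 to September 27, 2025), pushing the deadline to April 19, 2027.
Nothing else in the chronology tolls or restarts the period.
The May 22, 2027 filing falls after the April 19, 2027 deadline; the claim is time-barred.

TIME-BARRED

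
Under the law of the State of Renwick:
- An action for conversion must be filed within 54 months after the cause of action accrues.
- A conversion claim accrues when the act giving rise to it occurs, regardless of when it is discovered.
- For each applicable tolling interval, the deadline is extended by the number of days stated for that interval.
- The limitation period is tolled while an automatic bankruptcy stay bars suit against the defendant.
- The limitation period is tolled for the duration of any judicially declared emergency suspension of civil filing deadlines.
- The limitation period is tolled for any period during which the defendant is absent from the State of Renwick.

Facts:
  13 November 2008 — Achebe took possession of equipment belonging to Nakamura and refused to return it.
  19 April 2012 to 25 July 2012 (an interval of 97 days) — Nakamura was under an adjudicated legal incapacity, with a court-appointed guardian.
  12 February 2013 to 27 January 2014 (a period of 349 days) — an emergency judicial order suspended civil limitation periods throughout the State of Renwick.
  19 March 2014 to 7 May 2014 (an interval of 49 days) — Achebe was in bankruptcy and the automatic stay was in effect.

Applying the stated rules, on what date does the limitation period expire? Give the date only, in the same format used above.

The limitation period began to run on 13 November 2008.
54 months from 13 November 2008 is 13 May 2013.
The emergency suspension of filing deadlines from 12 February 2013 to 27 January 2014 tolled the period for 349 days, extending the deadline to 27 April 2014.
The period was tolled for 49 days by the automatic bankruptcy stay (19 March 2014 to 7 May 2014), pushing the deadline to 15 June 2014.
No stated provision tolls the period for the plaintiff's incapacity, so the interval from 19 April 2012 to 25 July 2012 has no effect on the deadline.

15 June 2014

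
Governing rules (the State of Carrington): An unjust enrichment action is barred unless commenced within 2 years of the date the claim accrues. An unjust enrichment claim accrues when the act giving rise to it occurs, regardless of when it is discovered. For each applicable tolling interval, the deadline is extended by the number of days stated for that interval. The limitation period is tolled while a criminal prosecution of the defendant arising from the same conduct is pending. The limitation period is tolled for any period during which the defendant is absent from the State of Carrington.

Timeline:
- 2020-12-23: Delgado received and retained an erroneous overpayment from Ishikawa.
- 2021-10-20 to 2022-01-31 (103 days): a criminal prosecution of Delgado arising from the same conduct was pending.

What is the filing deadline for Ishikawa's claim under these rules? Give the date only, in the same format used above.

2023-04-05

The limitation period began to run on 2020-12-23.
2 years from 2020-12-23 is 2022-12-23.
The period was tolled for 103 days by the pending criminal prosecution (2021-10-20 to 2022-01-31), pushing the deadline to 2023-04-05.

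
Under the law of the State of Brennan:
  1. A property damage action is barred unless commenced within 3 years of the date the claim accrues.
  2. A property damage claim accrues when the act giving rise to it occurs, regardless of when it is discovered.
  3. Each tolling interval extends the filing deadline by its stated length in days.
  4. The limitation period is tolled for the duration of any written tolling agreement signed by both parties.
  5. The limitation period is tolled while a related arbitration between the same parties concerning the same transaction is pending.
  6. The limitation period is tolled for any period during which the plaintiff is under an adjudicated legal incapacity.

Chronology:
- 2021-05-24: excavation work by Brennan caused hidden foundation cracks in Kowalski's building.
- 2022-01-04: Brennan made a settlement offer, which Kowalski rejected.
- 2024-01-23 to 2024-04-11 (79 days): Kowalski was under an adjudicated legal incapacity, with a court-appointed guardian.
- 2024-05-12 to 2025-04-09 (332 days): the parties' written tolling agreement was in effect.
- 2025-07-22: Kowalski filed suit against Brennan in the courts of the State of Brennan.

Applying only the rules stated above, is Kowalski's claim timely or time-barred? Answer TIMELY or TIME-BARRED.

The claim accrued on 2021-05-24, the date of the act.
3 years from 2021-05-24 is 2024-05-24.
Because the plaintiff's legal incapacity ran from 2024-01-23 to 2024-04-11, the deadline is extended by 79 days to 2024-08-11.
Because the written tolling agreement ran from 2024-05-12 to 2025-04-09, the deadline is extended by 332 days to 2025-07-09.
The other events in the timeline have no effect on the limitation period under the stated rules.
Filing on 2025-07-22 missed the 2025-07-09 deadline — the action is time-barred.

TIME-BARRED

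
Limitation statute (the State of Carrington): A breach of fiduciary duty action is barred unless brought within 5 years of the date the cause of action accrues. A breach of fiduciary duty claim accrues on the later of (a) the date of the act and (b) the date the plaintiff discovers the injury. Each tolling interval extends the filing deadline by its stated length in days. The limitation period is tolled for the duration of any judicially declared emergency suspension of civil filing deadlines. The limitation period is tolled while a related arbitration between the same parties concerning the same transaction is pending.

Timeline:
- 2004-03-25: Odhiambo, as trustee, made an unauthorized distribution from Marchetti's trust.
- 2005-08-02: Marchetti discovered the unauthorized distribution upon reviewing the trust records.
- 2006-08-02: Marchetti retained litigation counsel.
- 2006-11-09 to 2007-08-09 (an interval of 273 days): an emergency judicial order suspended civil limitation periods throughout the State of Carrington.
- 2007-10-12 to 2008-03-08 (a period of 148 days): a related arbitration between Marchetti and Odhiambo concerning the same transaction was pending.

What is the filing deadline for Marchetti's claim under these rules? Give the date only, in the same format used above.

2011-09-27

Because discovery on 2005-08-02 post-dates the 2004-03-25 act, accrual under the later-of rule falls on 2005-08-02.
5 years from 2005-08-02 is 2010-08-02.
The emergency suspension of filing deadlines from 2006-11-09 to 2007-08-09 tolled the period for 273 days, extending the deadline to 2011-05-02.
The pending related arbitration from 2007-10-12 to 2008-03-08 tolled the period for 148 days, extending the deadline to 2011-09-27.
None of the other events listed affects the running of the period under the stated rules.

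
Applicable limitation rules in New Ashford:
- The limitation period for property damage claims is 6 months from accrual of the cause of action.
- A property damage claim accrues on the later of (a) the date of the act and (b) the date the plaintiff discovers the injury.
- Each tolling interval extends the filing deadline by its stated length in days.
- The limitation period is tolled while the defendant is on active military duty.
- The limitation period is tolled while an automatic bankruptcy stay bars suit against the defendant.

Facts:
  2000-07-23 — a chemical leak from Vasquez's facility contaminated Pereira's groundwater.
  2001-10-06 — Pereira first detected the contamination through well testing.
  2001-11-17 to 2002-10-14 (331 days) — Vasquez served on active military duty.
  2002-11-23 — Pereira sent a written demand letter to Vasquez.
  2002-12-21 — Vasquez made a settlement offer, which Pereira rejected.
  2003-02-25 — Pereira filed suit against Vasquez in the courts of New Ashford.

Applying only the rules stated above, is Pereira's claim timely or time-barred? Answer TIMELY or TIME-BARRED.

Taking the later of the act (2000-07-23) and discovery (2001-10-06), the claim accrued on 2001-10-06.
The untolled deadline — 6 months after 2001-10-06 — is 2002-04-06.
Because the defendant's active military service ran from 2001-11-17 to 2002-10-14, the deadline is extended by 331 days to 2003-03-03.
The other events in the timeline have no effect on the limitation period under the stated rules.
The 2003-02-25 filing precedes the 2003-03-03 deadline; the claim is timely.

TIMELY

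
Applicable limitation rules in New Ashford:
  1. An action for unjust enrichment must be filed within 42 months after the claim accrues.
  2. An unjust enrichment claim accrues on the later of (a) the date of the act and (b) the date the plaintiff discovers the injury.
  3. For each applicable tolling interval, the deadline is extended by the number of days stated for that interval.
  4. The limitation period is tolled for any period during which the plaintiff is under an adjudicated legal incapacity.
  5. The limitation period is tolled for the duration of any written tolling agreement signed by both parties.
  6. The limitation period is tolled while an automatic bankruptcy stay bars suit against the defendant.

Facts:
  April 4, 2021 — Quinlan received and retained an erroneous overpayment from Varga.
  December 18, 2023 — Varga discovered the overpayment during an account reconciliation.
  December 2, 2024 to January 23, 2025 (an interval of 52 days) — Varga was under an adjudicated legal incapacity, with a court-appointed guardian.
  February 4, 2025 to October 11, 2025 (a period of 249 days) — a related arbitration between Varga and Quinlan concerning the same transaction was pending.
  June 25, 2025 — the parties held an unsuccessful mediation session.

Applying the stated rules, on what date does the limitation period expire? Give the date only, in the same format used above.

Taking the later of the act (April 4, 2021) and discovery (December 18, 2023), the claim accrued on December 18, 2023.
Adding the 42 months base period to December 18, 2023 gives a deadline of June 18, 2027, before any tolling.
The period was tolled for 52 days by the plaintiff's legal incapacity (December 2, 2024 to January 23, 2025), pushing the deadline to August 9, 2027.
The pending related arbitration from February 4, 2025 to October 11, 2025 does not toll the period, because no stated rule makes a pending arbitration a tolling event.
None of the other events listed affects the running of the period under the stated rules.

August 9, 2027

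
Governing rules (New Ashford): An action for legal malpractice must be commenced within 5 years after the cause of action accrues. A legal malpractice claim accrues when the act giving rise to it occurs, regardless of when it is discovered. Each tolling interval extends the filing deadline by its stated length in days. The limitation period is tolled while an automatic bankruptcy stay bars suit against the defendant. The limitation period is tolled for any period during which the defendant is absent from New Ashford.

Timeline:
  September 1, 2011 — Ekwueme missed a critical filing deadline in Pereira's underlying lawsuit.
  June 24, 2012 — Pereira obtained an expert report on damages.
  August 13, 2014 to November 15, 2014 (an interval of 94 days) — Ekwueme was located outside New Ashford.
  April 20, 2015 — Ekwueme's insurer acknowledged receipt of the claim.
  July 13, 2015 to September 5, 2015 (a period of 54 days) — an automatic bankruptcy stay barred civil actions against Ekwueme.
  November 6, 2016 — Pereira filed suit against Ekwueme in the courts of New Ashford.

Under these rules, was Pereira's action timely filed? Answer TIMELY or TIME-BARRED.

TIMELY

The cause of action accrued on September 1, 2011, the date of the act.
5 years from September 1, 2011 is September 1, 2016.
The period was tolled for 94 days by the defendant's absence from the jurisdiction (August 13, 2014 to November 15, 2014), pushing the deadline to December 4, 2016.
The automatic bankruptcy stay from July 13, 2015 to September 5, 2015 tolled the period for 54 days, extending the deadline to January 27, 2017.
None of the other events listed affects the running of the period under the stated rules.
The November 6, 2016 filing precedes the January 27, 2017 deadline; the claim is timely.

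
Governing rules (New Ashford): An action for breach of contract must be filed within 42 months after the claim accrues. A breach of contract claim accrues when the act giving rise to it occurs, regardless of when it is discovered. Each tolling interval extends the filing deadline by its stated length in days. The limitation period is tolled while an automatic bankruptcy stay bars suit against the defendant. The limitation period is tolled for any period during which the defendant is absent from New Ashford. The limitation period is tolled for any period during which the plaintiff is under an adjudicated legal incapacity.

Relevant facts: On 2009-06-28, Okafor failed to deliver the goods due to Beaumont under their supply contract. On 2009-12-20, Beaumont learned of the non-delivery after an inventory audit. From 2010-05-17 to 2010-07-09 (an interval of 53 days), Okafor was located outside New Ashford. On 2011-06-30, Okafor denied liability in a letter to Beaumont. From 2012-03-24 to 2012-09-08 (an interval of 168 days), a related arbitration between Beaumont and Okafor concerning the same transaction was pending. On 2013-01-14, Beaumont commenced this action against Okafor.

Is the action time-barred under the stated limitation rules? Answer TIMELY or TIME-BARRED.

Because the rule ties accrual to occurrence, the claim accrued on 2009-06-28, not on the 2009-12-20 discovery date.
42 months from 2009-06-28 is 2012-12-28.
Because the defendant's absence from the jurisdiction ran from 2010-05-17 to 2010-07-09, the deadline is extended by 53 days to 2013-02-19.
The pending related arbitration from 2012-03-24 to 2012-09-08 does not toll the period, because no stated rule makes a pending arbitration a tolling event.
None of the other events listed affects the running of the period under the stated rules.
Beaumont filed on 2013-01-14, before the 2013-02-19 deadline, so the action is timely.

TIMELY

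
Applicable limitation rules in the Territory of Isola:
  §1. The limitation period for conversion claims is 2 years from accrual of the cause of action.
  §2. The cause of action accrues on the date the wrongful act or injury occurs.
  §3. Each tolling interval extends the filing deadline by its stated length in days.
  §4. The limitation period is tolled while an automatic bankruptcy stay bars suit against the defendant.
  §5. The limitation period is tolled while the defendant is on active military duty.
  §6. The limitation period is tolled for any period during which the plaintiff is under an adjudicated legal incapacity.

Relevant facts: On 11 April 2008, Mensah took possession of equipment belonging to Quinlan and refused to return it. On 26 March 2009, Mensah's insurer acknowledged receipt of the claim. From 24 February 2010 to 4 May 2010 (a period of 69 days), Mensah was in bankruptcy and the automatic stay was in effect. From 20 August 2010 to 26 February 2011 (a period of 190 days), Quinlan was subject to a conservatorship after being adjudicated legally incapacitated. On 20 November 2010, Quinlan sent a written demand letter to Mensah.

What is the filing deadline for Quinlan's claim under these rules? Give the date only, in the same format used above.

19 June 2010

The limitation period began to run on 11 April 2008.
Adding the 2 years base period to 11 April 2008 gives a deadline of 11 April 2010, before any tolling.
Because the automatic bankruptcy stay ran from 24 February 2010 to 4 May 2010, the deadline is extended by 69 days to 19 June 2010.
By the time the plaintiff's legal incapacity began on 20 August 2010, the limitation period had already expired on 19 June 2010; that interval cannot revive it.
Nothing else in the chronology tolls or restarts the period.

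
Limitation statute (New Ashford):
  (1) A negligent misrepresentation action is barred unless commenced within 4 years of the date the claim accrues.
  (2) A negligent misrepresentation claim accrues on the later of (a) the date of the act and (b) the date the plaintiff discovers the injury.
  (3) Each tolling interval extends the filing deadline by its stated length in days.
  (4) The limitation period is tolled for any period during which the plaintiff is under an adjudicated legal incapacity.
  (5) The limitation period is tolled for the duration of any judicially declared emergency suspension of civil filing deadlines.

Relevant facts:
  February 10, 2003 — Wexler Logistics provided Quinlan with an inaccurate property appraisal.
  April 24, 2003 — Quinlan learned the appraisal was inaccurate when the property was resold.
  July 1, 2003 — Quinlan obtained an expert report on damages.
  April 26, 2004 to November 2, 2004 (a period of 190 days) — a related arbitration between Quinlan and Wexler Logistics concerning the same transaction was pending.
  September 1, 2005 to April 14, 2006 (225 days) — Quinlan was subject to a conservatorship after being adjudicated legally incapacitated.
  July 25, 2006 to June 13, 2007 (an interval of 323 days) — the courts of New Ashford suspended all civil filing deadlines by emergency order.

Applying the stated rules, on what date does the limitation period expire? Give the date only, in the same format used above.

Taking the later of the act (February 10, 2003) and discovery (April 24, 2003), the claim accrued on April 24, 2003.
Adding the 4 years base period to April 24, 2003 gives a deadline of April 24, 2007, before any tolling.
The plaintiff's legal incapacity from September 1, 2005 to April 14, 2006 tolled the period for 225 days, extending the deadline to December 5, 2007.
The period was tolled for 323 days by the emergency suspension of filing deadlines (July 25, 2006 to June 13, 2007), pushing the deadline to October 23, 2008.
The pending related arbitration from April 26, 2004 to November 2, 2004 does not toll the period, because no stated rule makes a pending arbitration a tolling event.
The other events in the timeline have no effect on the limitation period under the stated rules.

October 23, 2008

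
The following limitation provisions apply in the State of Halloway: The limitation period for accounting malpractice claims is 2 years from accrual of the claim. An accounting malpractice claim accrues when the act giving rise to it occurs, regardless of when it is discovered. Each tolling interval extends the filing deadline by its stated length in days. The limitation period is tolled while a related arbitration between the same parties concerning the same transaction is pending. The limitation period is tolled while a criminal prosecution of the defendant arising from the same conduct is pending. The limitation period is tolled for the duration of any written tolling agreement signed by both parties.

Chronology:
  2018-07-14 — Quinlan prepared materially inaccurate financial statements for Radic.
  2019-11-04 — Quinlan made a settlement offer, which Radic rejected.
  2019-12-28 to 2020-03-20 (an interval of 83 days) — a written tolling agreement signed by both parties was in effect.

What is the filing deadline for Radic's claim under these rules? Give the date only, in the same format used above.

2020-10-05

The claim accrued on 2018-07-14, when the wrongful act occurred.
2 years from 2018-07-14 is 2020-07-14.
The period was tolled for 83 days by the written tolling agreement (2019-12-28 to 2020-03-20), pushing the deadline to 2020-10-05.
Nothing else in the chronology tolls or restarts the period.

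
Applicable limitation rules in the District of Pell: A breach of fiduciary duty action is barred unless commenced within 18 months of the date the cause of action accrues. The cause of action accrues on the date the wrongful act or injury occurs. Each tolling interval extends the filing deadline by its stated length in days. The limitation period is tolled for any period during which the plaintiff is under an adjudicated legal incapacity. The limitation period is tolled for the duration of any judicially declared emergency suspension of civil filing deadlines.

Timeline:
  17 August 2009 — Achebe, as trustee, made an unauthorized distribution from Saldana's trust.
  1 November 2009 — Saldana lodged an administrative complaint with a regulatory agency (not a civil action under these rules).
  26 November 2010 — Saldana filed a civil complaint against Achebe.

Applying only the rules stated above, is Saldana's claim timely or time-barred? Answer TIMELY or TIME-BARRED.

The cause of action accrued on 17 August 2009, the date of the act.
18 months from 17 August 2009 is 17 February 2011.
The other events in the timeline have no effect on the limitation period under the stated rules.
Filing on 26 November 2010 beat the 17 February 2011 deadline — the action is timely.

TIMELY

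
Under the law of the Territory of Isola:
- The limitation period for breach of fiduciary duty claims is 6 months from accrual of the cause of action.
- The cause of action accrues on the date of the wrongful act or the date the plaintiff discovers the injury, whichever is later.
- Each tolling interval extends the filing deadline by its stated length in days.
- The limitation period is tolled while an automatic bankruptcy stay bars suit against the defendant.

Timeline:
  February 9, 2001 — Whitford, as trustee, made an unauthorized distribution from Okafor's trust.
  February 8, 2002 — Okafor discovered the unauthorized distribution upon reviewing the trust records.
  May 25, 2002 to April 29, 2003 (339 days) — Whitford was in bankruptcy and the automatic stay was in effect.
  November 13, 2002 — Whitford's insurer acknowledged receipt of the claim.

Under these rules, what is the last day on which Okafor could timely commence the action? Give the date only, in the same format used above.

July 13, 2003

Taking the later of the act (February 9, 2001) and discovery (February 8, 2002), the claim accrued on February 8, 2002.
6 months from February 8, 2002 is August 8, 2002.
Because the automatic bankruptcy stay ran from May 25, 2002 to April 29, 2003, the deadline is extended by 339 days to July 13, 2003.
Nothing else in the chronology tolls or restarts the period.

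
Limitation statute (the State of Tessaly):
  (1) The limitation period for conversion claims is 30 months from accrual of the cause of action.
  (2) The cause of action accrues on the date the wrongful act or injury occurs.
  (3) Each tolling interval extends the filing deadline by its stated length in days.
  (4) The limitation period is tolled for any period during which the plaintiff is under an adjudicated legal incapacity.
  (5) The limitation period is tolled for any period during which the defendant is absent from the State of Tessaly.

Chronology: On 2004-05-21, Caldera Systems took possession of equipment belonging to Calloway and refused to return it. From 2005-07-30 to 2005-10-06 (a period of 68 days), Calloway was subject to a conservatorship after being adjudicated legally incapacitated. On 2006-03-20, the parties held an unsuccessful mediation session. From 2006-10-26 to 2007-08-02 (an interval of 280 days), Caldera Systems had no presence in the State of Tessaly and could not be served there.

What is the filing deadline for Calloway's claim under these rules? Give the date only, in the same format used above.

The cause of action accrued on 2004-05-21, the date of the act.
The untolled deadline — 30 months after 2004-05-21 — is 2006-11-21.
Because the plaintiff's legal incapacity ran from 2005-07-30 to 2005-10-06, the deadline is extended by 68 days to 2007-01-28.
Because the defendant's absence from the jurisdiction ran from 2006-10-26 to 2007-08-02, the deadline is extended by 280 days to 2007-11-04.
Nothing else in the chronology tolls or restarts the period.

2007-11-04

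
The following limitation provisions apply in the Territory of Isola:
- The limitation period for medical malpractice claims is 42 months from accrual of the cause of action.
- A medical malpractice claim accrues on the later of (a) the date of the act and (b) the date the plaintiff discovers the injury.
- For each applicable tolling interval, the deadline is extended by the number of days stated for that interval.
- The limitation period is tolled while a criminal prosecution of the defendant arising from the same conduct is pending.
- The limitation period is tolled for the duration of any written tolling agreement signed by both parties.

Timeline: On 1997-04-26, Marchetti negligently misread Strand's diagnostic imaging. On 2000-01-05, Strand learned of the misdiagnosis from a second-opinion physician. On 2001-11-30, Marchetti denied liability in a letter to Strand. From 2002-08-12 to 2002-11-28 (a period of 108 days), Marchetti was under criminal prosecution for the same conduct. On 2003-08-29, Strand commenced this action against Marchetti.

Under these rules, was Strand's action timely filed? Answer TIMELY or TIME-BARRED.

The claim accrued on 2000-01-05 — the later of the 1997-04-26 act and the 2000-01-05 discovery.
The untolled deadline — 42 months after 2000-01-05 — is 2003-07-05.
The period was tolled for 108 days by the pending criminal prosecution (2002-08-12 to 2002-11-28), pushing the deadline to 2003-10-21.
None of the other events listed affects the running of the period under the stated rules.
Filing on 2003-08-29 beat the 2003-10-21 deadline — the action is timely.

TIMELY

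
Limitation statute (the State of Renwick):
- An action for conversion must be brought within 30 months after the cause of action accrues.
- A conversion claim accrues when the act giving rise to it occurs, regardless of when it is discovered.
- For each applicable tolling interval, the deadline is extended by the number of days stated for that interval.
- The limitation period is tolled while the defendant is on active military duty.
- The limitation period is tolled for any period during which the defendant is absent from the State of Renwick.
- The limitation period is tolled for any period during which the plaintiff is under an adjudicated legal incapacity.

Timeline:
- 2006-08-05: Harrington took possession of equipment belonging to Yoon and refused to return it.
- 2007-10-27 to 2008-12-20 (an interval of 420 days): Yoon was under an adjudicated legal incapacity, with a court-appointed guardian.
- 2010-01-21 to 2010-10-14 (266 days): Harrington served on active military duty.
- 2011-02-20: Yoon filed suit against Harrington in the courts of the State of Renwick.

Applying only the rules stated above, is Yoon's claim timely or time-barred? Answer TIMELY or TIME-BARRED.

The cause of action accrued on 2006-08-05, the date of the act.
30 months from 2006-08-05 is 2009-02-05.
Because the plaintiff's legal incapacity ran from 2007-10-27 to 2008-12-20, the deadline is extended by 420 days to 2010-04-01.
The period was tolled for 266 days by the defendant's active military service (2010-01-21 to 2010-10-14), pushing the deadline to 2010-12-23.
Filing on 2011-02-20 missed the 2010-12-23 deadline — the action is time-barred.

TIME-BARRED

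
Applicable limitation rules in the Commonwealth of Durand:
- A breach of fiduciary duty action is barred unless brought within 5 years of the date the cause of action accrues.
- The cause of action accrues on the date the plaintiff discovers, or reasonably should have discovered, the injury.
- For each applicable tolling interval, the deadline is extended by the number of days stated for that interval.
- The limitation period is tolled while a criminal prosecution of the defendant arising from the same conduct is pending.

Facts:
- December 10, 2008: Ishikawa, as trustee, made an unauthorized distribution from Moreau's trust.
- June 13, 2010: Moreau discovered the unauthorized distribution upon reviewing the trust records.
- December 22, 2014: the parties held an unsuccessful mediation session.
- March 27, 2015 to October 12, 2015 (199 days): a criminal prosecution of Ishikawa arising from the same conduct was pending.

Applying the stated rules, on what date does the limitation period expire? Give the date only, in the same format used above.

Accrual is tied to discovery, so the period began on June 13, 2010 rather than on December 10, 2008 when the act occurred.
Adding the 5 years base period to June 13, 2010 gives a deadline of June 13, 2015, before any tolling.
The pending criminal prosecution from March 27, 2015 to October 12, 2015 tolled the period for 199 days, extending the deadline to December 29, 2015.
None of the other events listed affects the running of the period under the stated rules.

December 29, 2015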